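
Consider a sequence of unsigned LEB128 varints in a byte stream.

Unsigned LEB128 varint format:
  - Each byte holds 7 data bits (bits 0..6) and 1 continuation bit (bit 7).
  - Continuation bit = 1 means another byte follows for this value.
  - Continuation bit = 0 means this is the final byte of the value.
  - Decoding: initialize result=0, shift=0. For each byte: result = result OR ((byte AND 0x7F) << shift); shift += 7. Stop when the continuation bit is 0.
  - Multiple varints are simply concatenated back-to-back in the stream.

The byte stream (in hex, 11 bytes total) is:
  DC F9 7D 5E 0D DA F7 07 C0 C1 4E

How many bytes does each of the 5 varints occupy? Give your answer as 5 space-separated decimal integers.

  byte[0]=0xDC cont=1 payload=0x5C=92: acc |= 92<<0 -> acc=92 shift=7
  byte[1]=0xF9 cont=1 payload=0x79=121: acc |= 121<<7 -> acc=15580 shift=14
  byte[2]=0x7D cont=0 payload=0x7D=125: acc |= 125<<14 -> acc=2063580 shift=21 [end]
Varint 1: bytes[0:3] = DC F9 7D -> value 2063580 (3 byte(s))
  byte[3]=0x5E cont=0 payload=0x5E=94: acc |= 94<<0 -> acc=94 shift=7 [end]
Varint 2: bytes[3:4] = 5E -> value 94 (1 byte(s))
  byte[4]=0x0D cont=0 payload=0x0D=13: acc |= 13<<0 -> acc=13 shift=7 [end]
Varint 3: bytes[4:5] = 0D -> value 13 (1 byte(s))
  byte[5]=0xDA cont=1 payload=0x5A=90: acc |= 90<<0 -> acc=90 shift=7
  byte[6]=0xF7 cont=1 payload=0x77=119: acc |= 119<<7 -> acc=15322 shift=14
  byte[7]=0x07 cont=0 payload=0x07=7: acc |= 7<<14 -> acc=130010 shift=21 [end]
Varint 4: bytes[5:8] = DA F7 07 -> value 130010 (3 byte(s))
  byte[8]=0xC0 cont=1 payload=0x40=64: acc |= 64<<0 -> acc=64 shift=7
  byte[9]=0xC1 cont=1 payload=0x41=65: acc |= 65<<7 -> acc=8384 shift=14
  byte[10]=0x4E cont=0 payload=0x4E=78: acc |= 78<<14 -> acc=1286336 shift=21 [end]
Varint 5: bytes[8:11] = C0 C1 4E -> value 1286336 (3 byte(s))

Answer: 3 1 1 3 3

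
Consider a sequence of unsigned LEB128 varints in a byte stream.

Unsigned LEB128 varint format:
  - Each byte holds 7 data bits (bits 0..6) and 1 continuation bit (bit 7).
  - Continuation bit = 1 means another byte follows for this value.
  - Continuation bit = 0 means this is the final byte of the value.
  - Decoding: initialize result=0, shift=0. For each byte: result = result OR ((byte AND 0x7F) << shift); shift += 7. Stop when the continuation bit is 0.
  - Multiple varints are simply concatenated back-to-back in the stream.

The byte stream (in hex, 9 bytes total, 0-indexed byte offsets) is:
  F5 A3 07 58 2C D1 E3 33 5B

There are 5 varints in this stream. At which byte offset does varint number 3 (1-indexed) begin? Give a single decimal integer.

Answer: 4

Derivation:
  byte[0]=0xF5 cont=1 payload=0x75=117: acc |= 117<<0 -> acc=117 shift=7
  byte[1]=0xA3 cont=1 payload=0x23=35: acc |= 35<<7 -> acc=4597 shift=14
  byte[2]=0x07 cont=0 payload=0x07=7: acc |= 7<<14 -> acc=119285 shift=21 [end]
Varint 1: bytes[0:3] = F5 A3 07 -> value 119285 (3 byte(s))
  byte[3]=0x58 cont=0 payload=0x58=88: acc |= 88<<0 -> acc=88 shift=7 [end]
Varint 2: bytes[3:4] = 58 -> value 88 (1 byte(s))
  byte[4]=0x2C cont=0 payload=0x2C=44: acc |= 44<<0 -> acc=44 shift=7 [end]
Varint 3: bytes[4:5] = 2C -> value 44 (1 byte(s))
  byte[5]=0xD1 cont=1 payload=0x51=81: acc |= 81<<0 -> acc=81 shift=7
  byte[6]=0xE3 cont=1 payload=0x63=99: acc |= 99<<7 -> acc=12753 shift=14
  byte[7]=0x33 cont=0 payload=0x33=51: acc |= 51<<14 -> acc=848337 shift=21 [end]
Varint 4: bytes[5:8] = D1 E3 33 -> value 848337 (3 byte(s))
  byte[8]=0x5B cont=0 payload=0x5B=91: acc |= 91<<0 -> acc=91 shift=7 [end]
Varint 5: bytes[8:9] = 5B -> value 91 (1 byte(s))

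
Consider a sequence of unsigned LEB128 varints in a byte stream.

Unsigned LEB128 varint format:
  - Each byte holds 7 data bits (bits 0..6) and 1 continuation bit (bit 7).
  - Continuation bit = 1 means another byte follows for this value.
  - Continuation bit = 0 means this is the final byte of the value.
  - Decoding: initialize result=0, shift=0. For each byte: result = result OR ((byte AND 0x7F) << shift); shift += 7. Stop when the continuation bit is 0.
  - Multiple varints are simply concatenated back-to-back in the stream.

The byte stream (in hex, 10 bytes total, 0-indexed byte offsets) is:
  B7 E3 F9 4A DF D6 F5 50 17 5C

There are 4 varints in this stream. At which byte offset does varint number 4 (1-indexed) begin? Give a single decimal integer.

Answer: 9

Derivation:
  byte[0]=0xB7 cont=1 payload=0x37=55: acc |= 55<<0 -> acc=55 shift=7
  byte[1]=0xE3 cont=1 payload=0x63=99: acc |= 99<<7 -> acc=12727 shift=14
  byte[2]=0xF9 cont=1 payload=0x79=121: acc |= 121<<14 -> acc=1995191 shift=21
  byte[3]=0x4A cont=0 payload=0x4A=74: acc |= 74<<21 -> acc=157184439 shift=28 [end]
Varint 1: bytes[0:4] = B7 E3 F9 4A -> value 157184439 (4 byte(s))
  byte[4]=0xDF cont=1 payload=0x5F=95: acc |= 95<<0 -> acc=95 shift=7
  byte[5]=0xD6 cont=1 payload=0x56=86: acc |= 86<<7 -> acc=11103 shift=14
  byte[6]=0xF5 cont=1 payload=0x75=117: acc |= 117<<14 -> acc=1928031 shift=21
  byte[7]=0x50 cont=0 payload=0x50=80: acc |= 80<<21 -> acc=169700191 shift=28 [end]
Varint 2: bytes[4:8] = DF D6 F5 50 -> value 169700191 (4 byte(s))
  byte[8]=0x17 cont=0 payload=0x17=23: acc |= 23<<0 -> acc=23 shift=7 [end]
Varint 3: bytes[8:9] = 17 -> value 23 (1 byte(s))
  byte[9]=0x5C cont=0 payload=0x5C=92: acc |= 92<<0 -> acc=92 shift=7 [end]
Varint 4: bytes[9:10] = 5C -> value 92 (1 byte(s))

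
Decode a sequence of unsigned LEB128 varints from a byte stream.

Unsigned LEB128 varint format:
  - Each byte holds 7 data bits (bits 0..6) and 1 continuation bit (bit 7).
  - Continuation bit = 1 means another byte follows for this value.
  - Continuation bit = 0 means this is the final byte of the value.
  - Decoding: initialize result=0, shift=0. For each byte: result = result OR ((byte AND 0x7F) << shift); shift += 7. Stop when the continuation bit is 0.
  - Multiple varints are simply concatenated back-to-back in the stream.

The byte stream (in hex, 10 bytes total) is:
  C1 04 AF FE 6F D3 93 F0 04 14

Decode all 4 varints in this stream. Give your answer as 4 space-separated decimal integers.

  byte[0]=0xC1 cont=1 payload=0x41=65: acc |= 65<<0 -> acc=65 shift=7
  byte[1]=0x04 cont=0 payload=0x04=4: acc |= 4<<7 -> acc=577 shift=14 [end]
Varint 1: bytes[0:2] = C1 04 -> value 577 (2 byte(s))
  byte[2]=0xAF cont=1 payload=0x2F=47: acc |= 47<<0 -> acc=47 shift=7
  byte[3]=0xFE cont=1 payload=0x7E=126: acc |= 126<<7 -> acc=16175 shift=14
  byte[4]=0x6F cont=0 payload=0x6F=111: acc |= 111<<14 -> acc=1834799 shift=21 [end]
Varint 2: bytes[2:5] = AF FE 6F -> value 1834799 (3 byte(s))
  byte[5]=0xD3 cont=1 payload=0x53=83: acc |= 83<<0 -> acc=83 shift=7
  byte[6]=0x93 cont=1 payload=0x13=19: acc |= 19<<7 -> acc=2515 shift=14
  byte[7]=0xF0 cont=1 payload=0x70=112: acc |= 112<<14 -> acc=1837523 shift=21
  byte[8]=0x04 cont=0 payload=0x04=4: acc |= 4<<21 -> acc=10226131 shift=28 [end]
Varint 3: bytes[5:9] = D3 93 F0 04 -> value 10226131 (4 byte(s))
  byte[9]=0x14 cont=0 payload=0x14=20: acc |= 20<<0 -> acc=20 shift=7 [end]
Varint 4: bytes[9:10] = 14 -> value 20 (1 byte(s))

Answer: 577 1834799 10226131 20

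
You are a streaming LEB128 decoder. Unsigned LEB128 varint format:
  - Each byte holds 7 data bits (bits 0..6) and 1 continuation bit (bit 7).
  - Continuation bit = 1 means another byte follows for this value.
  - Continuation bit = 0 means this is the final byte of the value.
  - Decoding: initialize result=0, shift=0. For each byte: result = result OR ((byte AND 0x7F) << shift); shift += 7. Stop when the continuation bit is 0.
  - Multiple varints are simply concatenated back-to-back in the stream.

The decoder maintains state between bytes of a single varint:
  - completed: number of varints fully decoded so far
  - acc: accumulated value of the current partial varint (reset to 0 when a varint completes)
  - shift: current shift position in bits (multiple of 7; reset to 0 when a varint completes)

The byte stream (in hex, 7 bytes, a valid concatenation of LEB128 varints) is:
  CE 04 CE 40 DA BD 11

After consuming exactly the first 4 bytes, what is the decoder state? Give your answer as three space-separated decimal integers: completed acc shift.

Answer: 2 0 0

Derivation:
byte[0]=0xCE cont=1 payload=0x4E: acc |= 78<<0 -> completed=0 acc=78 shift=7
byte[1]=0x04 cont=0 payload=0x04: varint #1 complete (value=590); reset -> completed=1 acc=0 shift=0
byte[2]=0xCE cont=1 payload=0x4E: acc |= 78<<0 -> completed=1 acc=78 shift=7
byte[3]=0x40 cont=0 payload=0x40: varint #2 complete (value=8270); reset -> completed=2 acc=0 shift=0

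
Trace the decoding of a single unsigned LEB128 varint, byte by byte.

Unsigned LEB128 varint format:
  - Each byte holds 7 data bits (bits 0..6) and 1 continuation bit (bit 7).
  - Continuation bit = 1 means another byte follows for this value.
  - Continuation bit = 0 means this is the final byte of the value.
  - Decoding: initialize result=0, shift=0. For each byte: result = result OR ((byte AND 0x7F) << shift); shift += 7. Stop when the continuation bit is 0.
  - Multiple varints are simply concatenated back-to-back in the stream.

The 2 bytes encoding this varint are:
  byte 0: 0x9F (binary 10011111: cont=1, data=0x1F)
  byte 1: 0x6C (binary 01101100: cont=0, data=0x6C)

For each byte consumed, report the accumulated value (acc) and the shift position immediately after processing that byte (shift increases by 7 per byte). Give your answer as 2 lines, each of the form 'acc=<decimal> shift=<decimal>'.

byte 0=0x9F: payload=0x1F=31, contrib = 31<<0 = 31; acc -> 31, shift -> 7
byte 1=0x6C: payload=0x6C=108, contrib = 108<<7 = 13824; acc -> 13855, shift -> 14

Answer: acc=31 shift=7
acc=13855 shift=14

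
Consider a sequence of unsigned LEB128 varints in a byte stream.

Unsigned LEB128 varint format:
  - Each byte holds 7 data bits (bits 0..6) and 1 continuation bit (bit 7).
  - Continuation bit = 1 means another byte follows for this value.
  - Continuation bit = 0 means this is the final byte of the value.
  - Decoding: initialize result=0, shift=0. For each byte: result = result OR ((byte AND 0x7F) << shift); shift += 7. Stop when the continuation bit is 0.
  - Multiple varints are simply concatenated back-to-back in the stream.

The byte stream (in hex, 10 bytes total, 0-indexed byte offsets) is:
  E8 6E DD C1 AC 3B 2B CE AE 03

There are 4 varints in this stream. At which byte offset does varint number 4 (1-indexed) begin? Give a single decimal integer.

Answer: 7

Derivation:
  byte[0]=0xE8 cont=1 payload=0x68=104: acc |= 104<<0 -> acc=104 shift=7
  byte[1]=0x6E cont=0 payload=0x6E=110: acc |= 110<<7 -> acc=14184 shift=14 [end]
Varint 1: bytes[0:2] = E8 6E -> value 14184 (2 byte(s))
  byte[2]=0xDD cont=1 payload=0x5D=93: acc |= 93<<0 -> acc=93 shift=7
  byte[3]=0xC1 cont=1 payload=0x41=65: acc |= 65<<7 -> acc=8413 shift=14
  byte[4]=0xAC cont=1 payload=0x2C=44: acc |= 44<<14 -> acc=729309 shift=21
  byte[5]=0x3B cont=0 payload=0x3B=59: acc |= 59<<21 -> acc=124461277 shift=28 [end]
Varint 2: bytes[2:6] = DD C1 AC 3B -> value 124461277 (4 byte(s))
  byte[6]=0x2B cont=0 payload=0x2B=43: acc |= 43<<0 -> acc=43 shift=7 [end]
Varint 3: bytes[6:7] = 2B -> value 43 (1 byte(s))
  byte[7]=0xCE cont=1 payload=0x4E=78: acc |= 78<<0 -> acc=78 shift=7
  byte[8]=0xAE cont=1 payload=0x2E=46: acc |= 46<<7 -> acc=5966 shift=14
  byte[9]=0x03 cont=0 payload=0x03=3: acc |= 3<<14 -> acc=55118 shift=21 [end]
Varint 4: bytes[7:10] = CE AE 03 -> value 55118 (3 byte(s))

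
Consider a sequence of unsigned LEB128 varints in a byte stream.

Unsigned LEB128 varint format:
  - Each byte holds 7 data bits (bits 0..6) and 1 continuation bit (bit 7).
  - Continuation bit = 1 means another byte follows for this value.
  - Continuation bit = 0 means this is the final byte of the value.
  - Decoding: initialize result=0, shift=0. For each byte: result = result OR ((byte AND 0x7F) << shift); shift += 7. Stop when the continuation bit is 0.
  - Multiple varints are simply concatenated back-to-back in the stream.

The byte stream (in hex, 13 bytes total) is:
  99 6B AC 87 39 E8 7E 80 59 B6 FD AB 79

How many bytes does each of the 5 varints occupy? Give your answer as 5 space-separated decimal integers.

Answer: 2 3 2 2 4

Derivation:
  byte[0]=0x99 cont=1 payload=0x19=25: acc |= 25<<0 -> acc=25 shift=7
  byte[1]=0x6B cont=0 payload=0x6B=107: acc |= 107<<7 -> acc=13721 shift=14 [end]
Varint 1: bytes[0:2] = 99 6B -> value 13721 (2 byte(s))
  byte[2]=0xAC cont=1 payload=0x2C=44: acc |= 44<<0 -> acc=44 shift=7
  byte[3]=0x87 cont=1 payload=0x07=7: acc |= 7<<7 -> acc=940 shift=14
  byte[4]=0x39 cont=0 payload=0x39=57: acc |= 57<<14 -> acc=934828 shift=21 [end]
Varint 2: bytes[2:5] = AC 87 39 -> value 934828 (3 byte(s))
  byte[5]=0xE8 cont=1 payload=0x68=104: acc |= 104<<0 -> acc=104 shift=7
  byte[6]=0x7E cont=0 payload=0x7E=126: acc |= 126<<7 -> acc=16232 shift=14 [end]
Varint 3: bytes[5:7] = E8 7E -> value 16232 (2 byte(s))
  byte[7]=0x80 cont=1 payload=0x00=0: acc |= 0<<0 -> acc=0 shift=7
  byte[8]=0x59 cont=0 payload=0x59=89: acc |= 89<<7 -> acc=11392 shift=14 [end]
Varint 4: bytes[7:9] = 80 59 -> value 11392 (2 byte(s))
  byte[9]=0xB6 cont=1 payload=0x36=54: acc |= 54<<0 -> acc=54 shift=7
  byte[10]=0xFD cont=1 payload=0x7D=125: acc |= 125<<7 -> acc=16054 shift=14
  byte[11]=0xAB cont=1 payload=0x2B=43: acc |= 43<<14 -> acc=720566 shift=21
  byte[12]=0x79 cont=0 payload=0x79=121: acc |= 121<<21 -> acc=254475958 shift=28 [end]
Varint 5: bytes[9:13] = B6 FD AB 79 -> value 254475958 (4 byte(s))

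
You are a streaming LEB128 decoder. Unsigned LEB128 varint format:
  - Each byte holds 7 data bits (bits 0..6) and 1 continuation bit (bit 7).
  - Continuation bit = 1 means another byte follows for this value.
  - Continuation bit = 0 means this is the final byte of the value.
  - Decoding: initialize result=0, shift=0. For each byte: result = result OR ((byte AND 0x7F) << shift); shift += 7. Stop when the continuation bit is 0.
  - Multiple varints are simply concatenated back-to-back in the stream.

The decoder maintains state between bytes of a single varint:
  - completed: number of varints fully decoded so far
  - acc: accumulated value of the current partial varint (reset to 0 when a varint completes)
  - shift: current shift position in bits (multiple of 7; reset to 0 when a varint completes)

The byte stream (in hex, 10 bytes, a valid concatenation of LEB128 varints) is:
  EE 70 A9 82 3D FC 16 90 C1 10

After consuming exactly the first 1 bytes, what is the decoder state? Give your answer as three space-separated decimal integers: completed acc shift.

Answer: 0 110 7

Derivation:
byte[0]=0xEE cont=1 payload=0x6E: acc |= 110<<0 -> completed=0 acc=110 shift=7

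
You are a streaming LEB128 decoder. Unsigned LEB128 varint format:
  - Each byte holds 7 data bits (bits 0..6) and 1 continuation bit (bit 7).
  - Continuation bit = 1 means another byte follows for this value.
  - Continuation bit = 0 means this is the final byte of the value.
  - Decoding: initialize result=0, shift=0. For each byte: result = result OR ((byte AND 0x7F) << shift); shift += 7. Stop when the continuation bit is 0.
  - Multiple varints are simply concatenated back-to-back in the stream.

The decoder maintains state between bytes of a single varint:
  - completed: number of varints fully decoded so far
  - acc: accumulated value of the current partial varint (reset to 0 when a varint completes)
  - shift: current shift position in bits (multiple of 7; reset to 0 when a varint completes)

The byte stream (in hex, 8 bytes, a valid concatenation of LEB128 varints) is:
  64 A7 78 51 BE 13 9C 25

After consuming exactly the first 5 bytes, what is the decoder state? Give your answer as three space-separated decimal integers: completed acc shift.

byte[0]=0x64 cont=0 payload=0x64: varint #1 complete (value=100); reset -> completed=1 acc=0 shift=0
byte[1]=0xA7 cont=1 payload=0x27: acc |= 39<<0 -> completed=1 acc=39 shift=7
byte[2]=0x78 cont=0 payload=0x78: varint #2 complete (value=15399); reset -> completed=2 acc=0 shift=0
byte[3]=0x51 cont=0 payload=0x51: varint #3 complete (value=81); reset -> completed=3 acc=0 shift=0
byte[4]=0xBE cont=1 payload=0x3E: acc |= 62<<0 -> completed=3 acc=62 shift=7

Answer: 3 62 7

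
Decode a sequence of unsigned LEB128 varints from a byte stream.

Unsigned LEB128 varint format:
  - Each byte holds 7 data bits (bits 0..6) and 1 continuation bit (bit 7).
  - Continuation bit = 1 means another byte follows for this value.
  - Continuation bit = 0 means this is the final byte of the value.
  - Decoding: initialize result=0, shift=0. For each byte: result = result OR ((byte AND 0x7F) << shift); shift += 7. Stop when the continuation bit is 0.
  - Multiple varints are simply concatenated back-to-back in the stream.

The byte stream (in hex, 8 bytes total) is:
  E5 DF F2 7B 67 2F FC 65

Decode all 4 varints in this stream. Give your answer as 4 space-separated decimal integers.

Answer: 259829733 103 47 13052

Derivation:
  byte[0]=0xE5 cont=1 payload=0x65=101: acc |= 101<<0 -> acc=101 shift=7
  byte[1]=0xDF cont=1 payload=0x5F=95: acc |= 95<<7 -> acc=12261 shift=14
  byte[2]=0xF2 cont=1 payload=0x72=114: acc |= 114<<14 -> acc=1880037 shift=21
  byte[3]=0x7B cont=0 payload=0x7B=123: acc |= 123<<21 -> acc=259829733 shift=28 [end]
Varint 1: bytes[0:4] = E5 DF F2 7B -> value 259829733 (4 byte(s))
  byte[4]=0x67 cont=0 payload=0x67=103: acc |= 103<<0 -> acc=103 shift=7 [end]
Varint 2: bytes[4:5] = 67 -> value 103 (1 byte(s))
  byte[5]=0x2F cont=0 payload=0x2F=47: acc |= 47<<0 -> acc=47 shift=7 [end]
Varint 3: bytes[5:6] = 2F -> value 47 (1 byte(s))
  byte[6]=0xFC cont=1 payload=0x7C=124: acc |= 124<<0 -> acc=124 shift=7
  byte[7]=0x65 cont=0 payload=0x65=101: acc |= 101<<7 -> acc=13052 shift=14 [end]
Varint 4: bytes[6:8] = FC 65 -> value 13052 (2 byte(s))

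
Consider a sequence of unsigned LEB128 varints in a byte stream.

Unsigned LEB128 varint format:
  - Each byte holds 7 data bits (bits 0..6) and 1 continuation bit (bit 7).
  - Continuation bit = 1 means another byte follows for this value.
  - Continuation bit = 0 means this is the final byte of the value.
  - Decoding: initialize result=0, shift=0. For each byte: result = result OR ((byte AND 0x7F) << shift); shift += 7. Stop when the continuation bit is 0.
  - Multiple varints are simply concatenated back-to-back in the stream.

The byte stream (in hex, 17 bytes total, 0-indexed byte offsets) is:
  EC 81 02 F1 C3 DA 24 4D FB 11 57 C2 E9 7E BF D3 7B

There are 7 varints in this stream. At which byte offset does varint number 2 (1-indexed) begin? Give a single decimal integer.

Answer: 3

Derivation:
  byte[0]=0xEC cont=1 payload=0x6C=108: acc |= 108<<0 -> acc=108 shift=7
  byte[1]=0x81 cont=1 payload=0x01=1: acc |= 1<<7 -> acc=236 shift=14
  byte[2]=0x02 cont=0 payload=0x02=2: acc |= 2<<14 -> acc=33004 shift=21 [end]
Varint 1: bytes[0:3] = EC 81 02 -> value 33004 (3 byte(s))
  byte[3]=0xF1 cont=1 payload=0x71=113: acc |= 113<<0 -> acc=113 shift=7
  byte[4]=0xC3 cont=1 payload=0x43=67: acc |= 67<<7 -> acc=8689 shift=14
  byte[5]=0xDA cont=1 payload=0x5A=90: acc |= 90<<14 -> acc=1483249 shift=21
  byte[6]=0x24 cont=0 payload=0x24=36: acc |= 36<<21 -> acc=76980721 shift=28 [end]
Varint 2: bytes[3:7] = F1 C3 DA 24 -> value 76980721 (4 byte(s))
  byte[7]=0x4D cont=0 payload=0x4D=77: acc |= 77<<0 -> acc=77 shift=7 [end]
Varint 3: bytes[7:8] = 4D -> value 77 (1 byte(s))
  byte[8]=0xFB cont=1 payload=0x7B=123: acc |= 123<<0 -> acc=123 shift=7
  byte[9]=0x11 cont=0 payload=0x11=17: acc |= 17<<7 -> acc=2299 shift=14 [end]
Varint 4: bytes[8:10] = FB 11 -> value 2299 (2 byte(s))
  byte[10]=0x57 cont=0 payload=0x57=87: acc |= 87<<0 -> acc=87 shift=7 [end]
Varint 5: bytes[10:11] = 57 -> value 87 (1 byte(s))
  byte[11]=0xC2 cont=1 payload=0x42=66: acc |= 66<<0 -> acc=66 shift=7
  byte[12]=0xE9 cont=1 payload=0x69=105: acc |= 105<<7 -> acc=13506 shift=14
  byte[13]=0x7E cont=0 payload=0x7E=126: acc |= 126<<14 -> acc=2077890 shift=21 [end]
Varint 6: bytes[11:14] = C2 E9 7E -> value 2077890 (3 byte(s))
  byte[14]=0xBF cont=1 payload=0x3F=63: acc |= 63<<0 -> acc=63 shift=7
  byte[15]=0xD3 cont=1 payload=0x53=83: acc |= 83<<7 -> acc=10687 shift=14
  byte[16]=0x7B cont=0 payload=0x7B=123: acc |= 123<<14 -> acc=2025919 shift=21 [end]
Varint 7: bytes[14:17] = BF D3 7B -> value 2025919 (3 byte(s))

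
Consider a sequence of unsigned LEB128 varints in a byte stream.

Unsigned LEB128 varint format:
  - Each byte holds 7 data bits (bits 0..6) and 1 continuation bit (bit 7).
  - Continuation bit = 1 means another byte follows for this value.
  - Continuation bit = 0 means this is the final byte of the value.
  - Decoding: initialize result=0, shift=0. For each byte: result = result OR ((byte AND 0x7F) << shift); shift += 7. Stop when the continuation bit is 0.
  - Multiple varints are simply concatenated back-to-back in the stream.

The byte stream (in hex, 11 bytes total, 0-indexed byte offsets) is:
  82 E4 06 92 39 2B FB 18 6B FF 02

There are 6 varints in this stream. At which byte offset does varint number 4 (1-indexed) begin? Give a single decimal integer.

  byte[0]=0x82 cont=1 payload=0x02=2: acc |= 2<<0 -> acc=2 shift=7
  byte[1]=0xE4 cont=1 payload=0x64=100: acc |= 100<<7 -> acc=12802 shift=14
  byte[2]=0x06 cont=0 payload=0x06=6: acc |= 6<<14 -> acc=111106 shift=21 [end]
Varint 1: bytes[0:3] = 82 E4 06 -> value 111106 (3 byte(s))
  byte[3]=0x92 cont=1 payload=0x12=18: acc |= 18<<0 -> acc=18 shift=7
  byte[4]=0x39 cont=0 payload=0x39=57: acc |= 57<<7 -> acc=7314 shift=14 [end]
Varint 2: bytes[3:5] = 92 39 -> value 7314 (2 byte(s))
  byte[5]=0x2B cont=0 payload=0x2B=43: acc |= 43<<0 -> acc=43 shift=7 [end]
Varint 3: bytes[5:6] = 2B -> value 43 (1 byte(s))
  byte[6]=0xFB cont=1 payload=0x7B=123: acc |= 123<<0 -> acc=123 shift=7
  byte[7]=0x18 cont=0 payload=0x18=24: acc |= 24<<7 -> acc=3195 shift=14 [end]
Varint 4: bytes[6:8] = FB 18 -> value 3195 (2 byte(s))
  byte[8]=0x6B cont=0 payload=0x6B=107: acc |= 107<<0 -> acc=107 shift=7 [end]
Varint 5: bytes[8:9] = 6B -> value 107 (1 byte(s))
  byte[9]=0xFF cont=1 payload=0x7F=127: acc |= 127<<0 -> acc=127 shift=7
  byte[10]=0x02 cont=0 payload=0x02=2: acc |= 2<<7 -> acc=383 shift=14 [end]
Varint 6: bytes[9:11] = FF 02 -> value 383 (2 byte(s))

Answer: 6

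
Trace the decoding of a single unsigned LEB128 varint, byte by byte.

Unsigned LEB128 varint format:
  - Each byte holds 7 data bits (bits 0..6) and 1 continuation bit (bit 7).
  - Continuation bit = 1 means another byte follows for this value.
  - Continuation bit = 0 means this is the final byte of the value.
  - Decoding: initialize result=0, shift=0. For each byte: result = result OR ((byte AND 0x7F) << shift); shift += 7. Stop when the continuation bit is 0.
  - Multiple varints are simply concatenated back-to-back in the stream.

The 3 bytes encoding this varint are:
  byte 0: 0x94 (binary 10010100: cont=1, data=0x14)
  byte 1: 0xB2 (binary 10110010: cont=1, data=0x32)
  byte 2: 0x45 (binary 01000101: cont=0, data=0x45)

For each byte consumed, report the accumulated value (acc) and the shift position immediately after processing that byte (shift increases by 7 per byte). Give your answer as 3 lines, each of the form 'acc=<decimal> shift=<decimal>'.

byte 0=0x94: payload=0x14=20, contrib = 20<<0 = 20; acc -> 20, shift -> 7
byte 1=0xB2: payload=0x32=50, contrib = 50<<7 = 6400; acc -> 6420, shift -> 14
byte 2=0x45: payload=0x45=69, contrib = 69<<14 = 1130496; acc -> 1136916, shift -> 21

Answer: acc=20 shift=7
acc=6420 shift=14
acc=1136916 shift=21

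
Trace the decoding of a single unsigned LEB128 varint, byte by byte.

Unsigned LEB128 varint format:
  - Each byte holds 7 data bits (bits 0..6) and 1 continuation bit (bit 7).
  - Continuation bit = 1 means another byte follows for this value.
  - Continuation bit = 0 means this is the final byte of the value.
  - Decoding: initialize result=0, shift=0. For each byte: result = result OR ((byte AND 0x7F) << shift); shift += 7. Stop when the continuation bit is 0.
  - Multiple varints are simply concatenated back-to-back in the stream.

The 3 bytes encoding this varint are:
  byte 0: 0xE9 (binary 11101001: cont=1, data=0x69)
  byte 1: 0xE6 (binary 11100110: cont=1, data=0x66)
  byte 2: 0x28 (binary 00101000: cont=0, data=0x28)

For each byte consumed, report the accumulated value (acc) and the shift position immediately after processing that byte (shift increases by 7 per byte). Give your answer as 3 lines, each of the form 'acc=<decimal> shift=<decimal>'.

Answer: acc=105 shift=7
acc=13161 shift=14
acc=668521 shift=21

Derivation:
byte 0=0xE9: payload=0x69=105, contrib = 105<<0 = 105; acc -> 105, shift -> 7
byte 1=0xE6: payload=0x66=102, contrib = 102<<7 = 13056; acc -> 13161, shift -> 14
byte 2=0x28: payload=0x28=40, contrib = 40<<14 = 655360; acc -> 668521, shift -> 21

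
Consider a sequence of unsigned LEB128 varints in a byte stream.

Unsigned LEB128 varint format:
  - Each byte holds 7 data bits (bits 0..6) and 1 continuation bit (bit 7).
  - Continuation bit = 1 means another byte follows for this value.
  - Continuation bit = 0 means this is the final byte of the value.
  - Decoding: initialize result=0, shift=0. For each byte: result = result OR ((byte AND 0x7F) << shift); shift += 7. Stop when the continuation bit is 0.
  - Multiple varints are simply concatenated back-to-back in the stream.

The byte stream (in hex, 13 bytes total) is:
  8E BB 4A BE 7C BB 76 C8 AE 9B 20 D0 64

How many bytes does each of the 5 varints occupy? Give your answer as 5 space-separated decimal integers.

Answer: 3 2 2 4 2

Derivation:
  byte[0]=0x8E cont=1 payload=0x0E=14: acc |= 14<<0 -> acc=14 shift=7
  byte[1]=0xBB cont=1 payload=0x3B=59: acc |= 59<<7 -> acc=7566 shift=14
  byte[2]=0x4A cont=0 payload=0x4A=74: acc |= 74<<14 -> acc=1219982 shift=21 [end]
Varint 1: bytes[0:3] = 8E BB 4A -> value 1219982 (3 byte(s))
  byte[3]=0xBE cont=1 payload=0x3E=62: acc |= 62<<0 -> acc=62 shift=7
  byte[4]=0x7C cont=0 payload=0x7C=124: acc |= 124<<7 -> acc=15934 shift=14 [end]
Varint 2: bytes[3:5] = BE 7C -> value 15934 (2 byte(s))
  byte[5]=0xBB cont=1 payload=0x3B=59: acc |= 59<<0 -> acc=59 shift=7
  byte[6]=0x76 cont=0 payload=0x76=118: acc |= 118<<7 -> acc=15163 shift=14 [end]
Varint 3: bytes[5:7] = BB 76 -> value 15163 (2 byte(s))
  byte[7]=0xC8 cont=1 payload=0x48=72: acc |= 72<<0 -> acc=72 shift=7
  byte[8]=0xAE cont=1 payload=0x2E=46: acc |= 46<<7 -> acc=5960 shift=14
  byte[9]=0x9B cont=1 payload=0x1B=27: acc |= 27<<14 -> acc=448328 shift=21
  byte[10]=0x20 cont=0 payload=0x20=32: acc |= 32<<21 -> acc=67557192 shift=28 [end]
Varint 4: bytes[7:11] = C8 AE 9B 20 -> value 67557192 (4 byte(s))
  byte[11]=0xD0 cont=1 payload=0x50=80: acc |= 80<<0 -> acc=80 shift=7
  byte[12]=0x64 cont=0 payload=0x64=100: acc |= 100<<7 -> acc=12880 shift=14 [end]
Varint 5: bytes[11:13] = D0 64 -> value 12880 (2 byte(s))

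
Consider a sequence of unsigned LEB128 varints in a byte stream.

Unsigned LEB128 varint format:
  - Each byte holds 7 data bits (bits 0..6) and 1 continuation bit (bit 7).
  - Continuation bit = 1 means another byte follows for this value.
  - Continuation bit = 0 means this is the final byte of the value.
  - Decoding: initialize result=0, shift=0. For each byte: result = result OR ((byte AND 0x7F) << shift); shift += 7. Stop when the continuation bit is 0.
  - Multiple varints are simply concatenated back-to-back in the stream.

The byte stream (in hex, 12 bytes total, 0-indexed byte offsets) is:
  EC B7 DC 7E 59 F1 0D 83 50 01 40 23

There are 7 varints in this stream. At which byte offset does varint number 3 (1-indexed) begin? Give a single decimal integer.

  byte[0]=0xEC cont=1 payload=0x6C=108: acc |= 108<<0 -> acc=108 shift=7
  byte[1]=0xB7 cont=1 payload=0x37=55: acc |= 55<<7 -> acc=7148 shift=14
  byte[2]=0xDC cont=1 payload=0x5C=92: acc |= 92<<14 -> acc=1514476 shift=21
  byte[3]=0x7E cont=0 payload=0x7E=126: acc |= 126<<21 -> acc=265755628 shift=28 [end]
Varint 1: bytes[0:4] = EC B7 DC 7E -> value 265755628 (4 byte(s))
  byte[4]=0x59 cont=0 payload=0x59=89: acc |= 89<<0 -> acc=89 shift=7 [end]
Varint 2: bytes[4:5] = 59 -> value 89 (1 byte(s))
  byte[5]=0xF1 cont=1 payload=0x71=113: acc |= 113<<0 -> acc=113 shift=7
  byte[6]=0x0D cont=0 payload=0x0D=13: acc |= 13<<7 -> acc=1777 shift=14 [end]
Varint 3: bytes[5:7] = F1 0D -> value 1777 (2 byte(s))
  byte[7]=0x83 cont=1 payload=0x03=3: acc |= 3<<0 -> acc=3 shift=7
  byte[8]=0x50 cont=0 payload=0x50=80: acc |= 80<<7 -> acc=10243 shift=14 [end]
Varint 4: bytes[7:9] = 83 50 -> value 10243 (2 byte(s))
  byte[9]=0x01 cont=0 payload=0x01=1: acc |= 1<<0 -> acc=1 shift=7 [end]
Varint 5: bytes[9:10] = 01 -> value 1 (1 byte(s))
  byte[10]=0x40 cont=0 payload=0x40=64: acc |= 64<<0 -> acc=64 shift=7 [end]
Varint 6: bytes[10:11] = 40 -> value 64 (1 byte(s))
  byte[11]=0x23 cont=0 payload=0x23=35: acc |= 35<<0 -> acc=35 shift=7 [end]
Varint 7: bytes[11:12] = 23 -> value 35 (1 byte(s))

Answer: 5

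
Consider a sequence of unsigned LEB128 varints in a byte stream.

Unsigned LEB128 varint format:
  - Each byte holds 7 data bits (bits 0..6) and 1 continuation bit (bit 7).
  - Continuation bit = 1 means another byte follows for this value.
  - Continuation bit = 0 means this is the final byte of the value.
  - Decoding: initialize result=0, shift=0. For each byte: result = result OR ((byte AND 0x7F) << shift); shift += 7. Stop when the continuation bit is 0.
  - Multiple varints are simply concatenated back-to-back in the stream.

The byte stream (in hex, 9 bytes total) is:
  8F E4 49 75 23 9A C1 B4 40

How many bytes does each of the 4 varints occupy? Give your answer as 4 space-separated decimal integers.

Answer: 3 1 1 4

Derivation:
  byte[0]=0x8F cont=1 payload=0x0F=15: acc |= 15<<0 -> acc=15 shift=7
  byte[1]=0xE4 cont=1 payload=0x64=100: acc |= 100<<7 -> acc=12815 shift=14
  byte[2]=0x49 cont=0 payload=0x49=73: acc |= 73<<14 -> acc=1208847 shift=21 [end]
Varint 1: bytes[0:3] = 8F E4 49 -> value 1208847 (3 byte(s))
  byte[3]=0x75 cont=0 payload=0x75=117: acc |= 117<<0 -> acc=117 shift=7 [end]
Varint 2: bytes[3:4] = 75 -> value 117 (1 byte(s))
  byte[4]=0x23 cont=0 payload=0x23=35: acc |= 35<<0 -> acc=35 shift=7 [end]
Varint 3: bytes[4:5] = 23 -> value 35 (1 byte(s))
  byte[5]=0x9A cont=1 payload=0x1A=26: acc |= 26<<0 -> acc=26 shift=7
  byte[6]=0xC1 cont=1 payload=0x41=65: acc |= 65<<7 -> acc=8346 shift=14
  byte[7]=0xB4 cont=1 payload=0x34=52: acc |= 52<<14 -> acc=860314 shift=21
  byte[8]=0x40 cont=0 payload=0x40=64: acc |= 64<<21 -> acc=135078042 shift=28 [end]
Varint 4: bytes[5:9] = 9A C1 B4 40 -> value 135078042 (4 byte(s))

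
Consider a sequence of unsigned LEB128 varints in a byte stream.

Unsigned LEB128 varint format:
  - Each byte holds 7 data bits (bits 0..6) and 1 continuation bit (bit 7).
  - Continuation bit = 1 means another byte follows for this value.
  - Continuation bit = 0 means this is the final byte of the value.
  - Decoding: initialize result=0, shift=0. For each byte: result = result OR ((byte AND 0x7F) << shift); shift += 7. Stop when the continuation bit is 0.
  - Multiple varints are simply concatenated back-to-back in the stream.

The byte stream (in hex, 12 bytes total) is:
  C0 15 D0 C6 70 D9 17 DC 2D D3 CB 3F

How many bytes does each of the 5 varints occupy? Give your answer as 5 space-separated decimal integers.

Answer: 2 3 2 2 3

Derivation:
  byte[0]=0xC0 cont=1 payload=0x40=64: acc |= 64<<0 -> acc=64 shift=7
  byte[1]=0x15 cont=0 payload=0x15=21: acc |= 21<<7 -> acc=2752 shift=14 [end]
Varint 1: bytes[0:2] = C0 15 -> value 2752 (2 byte(s))
  byte[2]=0xD0 cont=1 payload=0x50=80: acc |= 80<<0 -> acc=80 shift=7
  byte[3]=0xC6 cont=1 payload=0x46=70: acc |= 70<<7 -> acc=9040 shift=14
  byte[4]=0x70 cont=0 payload=0x70=112: acc |= 112<<14 -> acc=1844048 shift=21 [end]
Varint 2: bytes[2:5] = D0 C6 70 -> value 1844048 (3 byte(s))
  byte[5]=0xD9 cont=1 payload=0x59=89: acc |= 89<<0 -> acc=89 shift=7
  byte[6]=0x17 cont=0 payload=0x17=23: acc |= 23<<7 -> acc=3033 shift=14 [end]
Varint 3: bytes[5:7] = D9 17 -> value 3033 (2 byte(s))
  byte[7]=0xDC cont=1 payload=0x5C=92: acc |= 92<<0 -> acc=92 shift=7
  byte[8]=0x2D cont=0 payload=0x2D=45: acc |= 45<<7 -> acc=5852 shift=14 [end]
Varint 4: bytes[7:9] = DC 2D -> value 5852 (2 byte(s))
  byte[9]=0xD3 cont=1 payload=0x53=83: acc |= 83<<0 -> acc=83 shift=7
  byte[10]=0xCB cont=1 payload=0x4B=75: acc |= 75<<7 -> acc=9683 shift=14
  byte[11]=0x3F cont=0 payload=0x3F=63: acc |= 63<<14 -> acc=1041875 shift=21 [end]
Varint 5: bytes[9:12] = D3 CB 3F -> value 1041875 (3 byte(s))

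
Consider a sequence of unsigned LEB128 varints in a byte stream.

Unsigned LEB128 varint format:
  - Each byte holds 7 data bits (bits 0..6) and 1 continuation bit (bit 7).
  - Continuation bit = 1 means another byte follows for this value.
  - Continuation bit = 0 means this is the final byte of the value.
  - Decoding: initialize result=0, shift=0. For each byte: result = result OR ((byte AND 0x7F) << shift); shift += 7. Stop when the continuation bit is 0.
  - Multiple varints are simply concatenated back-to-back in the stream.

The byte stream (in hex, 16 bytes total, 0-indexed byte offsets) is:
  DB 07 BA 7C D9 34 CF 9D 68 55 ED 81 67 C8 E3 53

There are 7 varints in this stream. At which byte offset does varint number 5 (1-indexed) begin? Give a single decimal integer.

Answer: 9

Derivation:
  byte[0]=0xDB cont=1 payload=0x5B=91: acc |= 91<<0 -> acc=91 shift=7
  byte[1]=0x07 cont=0 payload=0x07=7: acc |= 7<<7 -> acc=987 shift=14 [end]
Varint 1: bytes[0:2] = DB 07 -> value 987 (2 byte(s))
  byte[2]=0xBA cont=1 payload=0x3A=58: acc |= 58<<0 -> acc=58 shift=7
  byte[3]=0x7C cont=0 payload=0x7C=124: acc |= 124<<7 -> acc=15930 shift=14 [end]
Varint 2: bytes[2:4] = BA 7C -> value 15930 (2 byte(s))
  byte[4]=0xD9 cont=1 payload=0x59=89: acc |= 89<<0 -> acc=89 shift=7
  byte[5]=0x34 cont=0 payload=0x34=52: acc |= 52<<7 -> acc=6745 shift=14 [end]
Varint 3: bytes[4:6] = D9 34 -> value 6745 (2 byte(s))
  byte[6]=0xCF cont=1 payload=0x4F=79: acc |= 79<<0 -> acc=79 shift=7
  byte[7]=0x9D cont=1 payload=0x1D=29: acc |= 29<<7 -> acc=3791 shift=14
  byte[8]=0x68 cont=0 payload=0x68=104: acc |= 104<<14 -> acc=1707727 shift=21 [end]
Varint 4: bytes[6:9] = CF 9D 68 -> value 1707727 (3 byte(s))
  byte[9]=0x55 cont=0 payload=0x55=85: acc |= 85<<0 -> acc=85 shift=7 [end]
Varint 5: bytes[9:10] = 55 -> value 85 (1 byte(s))
  byte[10]=0xED cont=1 payload=0x6D=109: acc |= 109<<0 -> acc=109 shift=7
  byte[11]=0x81 cont=1 payload=0x01=1: acc |= 1<<7 -> acc=237 shift=14
  byte[12]=0x67 cont=0 payload=0x67=103: acc |= 103<<14 -> acc=1687789 shift=21 [end]
Varint 6: bytes[10:13] = ED 81 67 -> value 1687789 (3 byte(s))
  byte[13]=0xC8 cont=1 payload=0x48=72: acc |= 72<<0 -> acc=72 shift=7
  byte[14]=0xE3 cont=1 payload=0x63=99: acc |= 99<<7 -> acc=12744 shift=14
  byte[15]=0x53 cont=0 payload=0x53=83: acc |= 83<<14 -> acc=1372616 shift=21 [end]
Varint 7: bytes[13:16] = C8 E3 53 -> value 1372616 (3 byte(s))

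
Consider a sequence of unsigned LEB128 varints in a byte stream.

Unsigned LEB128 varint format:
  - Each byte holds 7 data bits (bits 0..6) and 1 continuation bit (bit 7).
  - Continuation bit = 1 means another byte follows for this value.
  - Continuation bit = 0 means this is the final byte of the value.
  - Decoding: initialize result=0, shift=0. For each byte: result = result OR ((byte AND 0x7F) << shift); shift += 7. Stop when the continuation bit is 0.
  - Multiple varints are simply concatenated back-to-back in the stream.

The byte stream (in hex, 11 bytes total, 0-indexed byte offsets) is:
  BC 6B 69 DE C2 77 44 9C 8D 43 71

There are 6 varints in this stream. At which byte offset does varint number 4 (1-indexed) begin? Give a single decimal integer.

  byte[0]=0xBC cont=1 payload=0x3C=60: acc |= 60<<0 -> acc=60 shift=7
  byte[1]=0x6B cont=0 payload=0x6B=107: acc |= 107<<7 -> acc=13756 shift=14 [end]
Varint 1: bytes[0:2] = BC 6B -> value 13756 (2 byte(s))
  byte[2]=0x69 cont=0 payload=0x69=105: acc |= 105<<0 -> acc=105 shift=7 [end]
Varint 2: bytes[2:3] = 69 -> value 105 (1 byte(s))
  byte[3]=0xDE cont=1 payload=0x5E=94: acc |= 94<<0 -> acc=94 shift=7
  byte[4]=0xC2 cont=1 payload=0x42=66: acc |= 66<<7 -> acc=8542 shift=14
  byte[5]=0x77 cont=0 payload=0x77=119: acc |= 119<<14 -> acc=1958238 shift=21 [end]
Varint 3: bytes[3:6] = DE C2 77 -> value 1958238 (3 byte(s))
  byte[6]=0x44 cont=0 payload=0x44=68: acc |= 68<<0 -> acc=68 shift=7 [end]
Varint 4: bytes[6:7] = 44 -> value 68 (1 byte(s))
  byte[7]=0x9C cont=1 payload=0x1C=28: acc |= 28<<0 -> acc=28 shift=7
  byte[8]=0x8D cont=1 payload=0x0D=13: acc |= 13<<7 -> acc=1692 shift=14
  byte[9]=0x43 cont=0 payload=0x43=67: acc |= 67<<14 -> acc=1099420 shift=21 [end]
Varint 5: bytes[7:10] = 9C 8D 43 -> value 1099420 (3 byte(s))
  byte[10]=0x71 cont=0 payload=0x71=113: acc |= 113<<0 -> acc=113 shift=7 [end]
Varint 6: bytes[10:11] = 71 -> value 113 (1 byte(s))

Answer: 6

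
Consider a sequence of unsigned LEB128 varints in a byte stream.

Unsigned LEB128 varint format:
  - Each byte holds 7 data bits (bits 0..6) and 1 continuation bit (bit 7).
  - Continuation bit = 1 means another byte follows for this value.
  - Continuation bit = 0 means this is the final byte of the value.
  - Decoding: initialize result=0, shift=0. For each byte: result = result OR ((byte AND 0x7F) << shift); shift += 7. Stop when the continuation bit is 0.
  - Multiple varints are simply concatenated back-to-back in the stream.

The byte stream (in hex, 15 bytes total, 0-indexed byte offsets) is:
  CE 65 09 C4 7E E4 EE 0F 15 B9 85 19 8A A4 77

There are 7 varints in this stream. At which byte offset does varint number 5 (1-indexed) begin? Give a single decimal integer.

Answer: 8

Derivation:
  byte[0]=0xCE cont=1 payload=0x4E=78: acc |= 78<<0 -> acc=78 shift=7
  byte[1]=0x65 cont=0 payload=0x65=101: acc |= 101<<7 -> acc=13006 shift=14 [end]
Varint 1: bytes[0:2] = CE 65 -> value 13006 (2 byte(s))
  byte[2]=0x09 cont=0 payload=0x09=9: acc |= 9<<0 -> acc=9 shift=7 [end]
Varint 2: bytes[2:3] = 09 -> value 9 (1 byte(s))
  byte[3]=0xC4 cont=1 payload=0x44=68: acc |= 68<<0 -> acc=68 shift=7
  byte[4]=0x7E cont=0 payload=0x7E=126: acc |= 126<<7 -> acc=16196 shift=14 [end]
Varint 3: bytes[3:5] = C4 7E -> value 16196 (2 byte(s))
  byte[5]=0xE4 cont=1 payload=0x64=100: acc |= 100<<0 -> acc=100 shift=7
  byte[6]=0xEE cont=1 payload=0x6E=110: acc |= 110<<7 -> acc=14180 shift=14
  byte[7]=0x0F cont=0 payload=0x0F=15: acc |= 15<<14 -> acc=259940 shift=21 [end]
Varint 4: bytes[5:8] = E4 EE 0F -> value 259940 (3 byte(s))
  byte[8]=0x15 cont=0 payload=0x15=21: acc |= 21<<0 -> acc=21 shift=7 [end]
Varint 5: bytes[8:9] = 15 -> value 21 (1 byte(s))
  byte[9]=0xB9 cont=1 payload=0x39=57: acc |= 57<<0 -> acc=57 shift=7
  byte[10]=0x85 cont=1 payload=0x05=5: acc |= 5<<7 -> acc=697 shift=14
  byte[11]=0x19 cont=0 payload=0x19=25: acc |= 25<<14 -> acc=410297 shift=21 [end]
Varint 6: bytes[9:12] = B9 85 19 -> value 410297 (3 byte(s))
  byte[12]=0x8A cont=1 payload=0x0A=10: acc |= 10<<0 -> acc=10 shift=7
  byte[13]=0xA4 cont=1 payload=0x24=36: acc |= 36<<7 -> acc=4618 shift=14
  byte[14]=0x77 cont=0 payload=0x77=119: acc |= 119<<14 -> acc=1954314 shift=21 [end]
Varint 7: bytes[12:15] = 8A A4 77 -> value 1954314 (3 byte(s))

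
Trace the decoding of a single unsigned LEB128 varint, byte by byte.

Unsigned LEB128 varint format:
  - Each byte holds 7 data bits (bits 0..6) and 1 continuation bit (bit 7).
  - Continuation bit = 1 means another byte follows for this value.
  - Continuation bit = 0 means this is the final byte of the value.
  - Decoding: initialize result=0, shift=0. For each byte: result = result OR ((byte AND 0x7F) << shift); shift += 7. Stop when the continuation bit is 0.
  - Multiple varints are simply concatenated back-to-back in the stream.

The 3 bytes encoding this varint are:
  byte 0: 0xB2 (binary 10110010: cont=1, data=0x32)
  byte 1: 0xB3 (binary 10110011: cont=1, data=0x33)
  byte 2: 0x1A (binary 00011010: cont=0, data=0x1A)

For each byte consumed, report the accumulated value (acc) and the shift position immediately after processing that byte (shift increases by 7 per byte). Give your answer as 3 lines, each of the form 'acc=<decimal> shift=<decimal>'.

byte 0=0xB2: payload=0x32=50, contrib = 50<<0 = 50; acc -> 50, shift -> 7
byte 1=0xB3: payload=0x33=51, contrib = 51<<7 = 6528; acc -> 6578, shift -> 14
byte 2=0x1A: payload=0x1A=26, contrib = 26<<14 = 425984; acc -> 432562, shift -> 21

Answer: acc=50 shift=7
acc=6578 shift=14
acc=432562 shift=21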